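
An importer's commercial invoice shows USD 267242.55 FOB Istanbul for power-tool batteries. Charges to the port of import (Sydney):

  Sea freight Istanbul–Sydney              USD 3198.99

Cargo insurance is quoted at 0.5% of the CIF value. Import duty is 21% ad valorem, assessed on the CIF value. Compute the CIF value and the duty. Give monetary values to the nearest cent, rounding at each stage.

CIF value: USD 271800.54; import duty: USD 57078.11

Let C be the CIF value. C = FOB price + freight + 0.5% × C
C − 0.5% × C = 267242.55 + 3198.99
0.995 × C = 270441.54
C = 270441.54 / 0.995 = 271800.54
Insurance premium = 0.5% × 271800.54 = 1359.00
Import duty = 271800.54 × 21% = 57078.11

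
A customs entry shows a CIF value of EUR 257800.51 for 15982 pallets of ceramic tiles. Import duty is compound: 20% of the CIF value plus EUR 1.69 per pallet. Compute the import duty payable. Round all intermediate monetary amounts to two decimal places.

Ad valorem component: 257800.51 × 20% = 51560.10
Specific component: 15982 × 1.69 = 27009.58
Import duty = 51560.10 + 27009.58 = 78569.68

Import duty: EUR 78569.68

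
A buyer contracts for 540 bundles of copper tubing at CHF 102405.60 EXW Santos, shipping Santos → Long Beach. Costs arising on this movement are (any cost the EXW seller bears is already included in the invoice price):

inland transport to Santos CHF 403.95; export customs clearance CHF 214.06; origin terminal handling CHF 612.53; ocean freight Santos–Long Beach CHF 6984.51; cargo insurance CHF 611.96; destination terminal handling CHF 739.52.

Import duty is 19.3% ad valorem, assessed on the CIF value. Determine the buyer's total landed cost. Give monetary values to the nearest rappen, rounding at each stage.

EXW: the seller makes goods available at their premises; the buyer bears all onward costs.
CIF value = EXW price + inland to port + export clearance + origin terminal + freight + insurance = 102405.60 + 403.95 + 214.06 + 612.53 + 6984.51 + 611.96 = 111232.61
Import duty = 111232.61 × 19.3% = 21467.89
Buyer bears: inland to port 403.95 + export clearance 214.06 + origin terminal 612.53 + freight 6984.51 + insurance 611.96 + destination terminal 739.52 + duty 21467.89 = 31034.42
Landed cost = invoice 102405.60 + 31034.42 = 133440.02

Total landed cost: CHF 133440.02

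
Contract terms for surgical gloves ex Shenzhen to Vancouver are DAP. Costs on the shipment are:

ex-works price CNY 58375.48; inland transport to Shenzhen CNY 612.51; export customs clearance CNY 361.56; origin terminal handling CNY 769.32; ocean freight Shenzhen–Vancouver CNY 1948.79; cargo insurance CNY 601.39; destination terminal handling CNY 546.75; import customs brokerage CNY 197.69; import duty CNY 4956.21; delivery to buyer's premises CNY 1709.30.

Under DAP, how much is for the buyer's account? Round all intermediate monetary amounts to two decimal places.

Buyer's account: CNY 5153.90

DAP: the seller bears all costs to the named destination except import duty and clearance.
Seller's account: goods 58375.48 + inland to port 612.51 + export clearance 361.56 + origin terminal 769.32 + freight 1948.79 + insurance 601.39 + destination terminal 546.75 + delivery 1709.30 = 64925.10
Buyer's account: brokerage 197.69 + duty 4956.21 = 5153.90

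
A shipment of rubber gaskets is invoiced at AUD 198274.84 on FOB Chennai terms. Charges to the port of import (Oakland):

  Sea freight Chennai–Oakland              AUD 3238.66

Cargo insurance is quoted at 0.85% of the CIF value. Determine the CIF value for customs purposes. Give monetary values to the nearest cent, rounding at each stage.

CIF value: AUD 203241.05

Let C be the CIF value. C = FOB price + freight + 0.85% × C
C − 0.85% × C = 198274.84 + 3238.66
0.9915 × C = 201513.50
C = 201513.50 / 0.9915 = 203241.05
Insurance premium = 0.85% × 203241.05 = 1727.55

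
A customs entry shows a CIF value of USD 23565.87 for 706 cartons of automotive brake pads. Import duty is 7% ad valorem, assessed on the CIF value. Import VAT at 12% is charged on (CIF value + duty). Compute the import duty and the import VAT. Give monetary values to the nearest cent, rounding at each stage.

Import duty: USD 1649.61; import VAT: USD 3025.86

Import duty = 23565.87 × 7% = 1649.61
VAT base = CIF + duty = 23565.87 + 1649.61 = 25215.48
Import VAT = 25215.48 × 12% = 3025.86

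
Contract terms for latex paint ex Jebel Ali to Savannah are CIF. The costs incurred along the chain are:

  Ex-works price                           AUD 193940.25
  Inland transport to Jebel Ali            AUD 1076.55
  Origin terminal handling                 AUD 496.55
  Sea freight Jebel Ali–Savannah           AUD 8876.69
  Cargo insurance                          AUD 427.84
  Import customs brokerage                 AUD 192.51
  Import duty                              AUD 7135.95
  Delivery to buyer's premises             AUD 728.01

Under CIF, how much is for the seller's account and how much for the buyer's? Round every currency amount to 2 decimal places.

Seller: AUD 204817.88; buyer: AUD 8056.47

CIF: the seller pays costs through ocean freight and marine insurance to the destination port.
Seller's account: goods 193940.25 + inland to port 1076.55 + origin terminal 496.55 + freight 8876.69 + insurance 427.84 = 204817.88
Buyer's account: brokerage 192.51 + duty 7135.95 + delivery 728.01 = 8056.47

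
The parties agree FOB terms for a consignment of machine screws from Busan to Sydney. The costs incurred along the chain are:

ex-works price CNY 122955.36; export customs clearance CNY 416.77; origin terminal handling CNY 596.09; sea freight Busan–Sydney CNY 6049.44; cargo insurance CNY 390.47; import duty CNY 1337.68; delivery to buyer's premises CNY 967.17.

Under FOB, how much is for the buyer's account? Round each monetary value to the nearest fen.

FOB: the seller bears costs until goods are on board at the origin port; the buyer bears freight, insurance and all costs thereafter.
Seller's account: goods 122955.36 + export clearance 416.77 + origin terminal 596.09 = 123968.22
Buyer's account: freight 6049.44 + insurance 390.47 + duty 1337.68 + delivery 967.17 = 8744.76

Buyer's account: CNY 8744.76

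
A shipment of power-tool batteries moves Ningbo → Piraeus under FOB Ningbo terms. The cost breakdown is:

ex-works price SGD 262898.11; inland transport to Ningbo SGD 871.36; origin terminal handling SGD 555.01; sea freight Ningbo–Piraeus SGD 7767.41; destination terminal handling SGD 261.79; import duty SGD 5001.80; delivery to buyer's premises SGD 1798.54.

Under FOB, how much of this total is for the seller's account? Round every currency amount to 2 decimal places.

Seller's account: SGD 264324.48

FOB: the seller bears costs until goods are on board at the origin port; the buyer bears freight, insurance and all costs thereafter.
Seller's account: goods 262898.11 + inland to port 871.36 + origin terminal 555.01 = 264324.48
Buyer's account: freight 7767.41 + destination terminal 261.79 + duty 5001.80 + delivery 1798.54 = 14829.54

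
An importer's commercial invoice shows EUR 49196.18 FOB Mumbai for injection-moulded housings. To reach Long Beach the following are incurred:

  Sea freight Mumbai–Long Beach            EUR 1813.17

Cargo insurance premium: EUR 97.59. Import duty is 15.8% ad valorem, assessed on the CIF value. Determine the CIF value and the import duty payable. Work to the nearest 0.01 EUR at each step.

CIF value: EUR 51106.94; import duty: EUR 8074.90

CIF = FOB price + freight + insurance
CIF = 49196.18 + 1813.17 + 97.59 = 51106.94
Import duty = 51106.94 × 15.8% = 8074.90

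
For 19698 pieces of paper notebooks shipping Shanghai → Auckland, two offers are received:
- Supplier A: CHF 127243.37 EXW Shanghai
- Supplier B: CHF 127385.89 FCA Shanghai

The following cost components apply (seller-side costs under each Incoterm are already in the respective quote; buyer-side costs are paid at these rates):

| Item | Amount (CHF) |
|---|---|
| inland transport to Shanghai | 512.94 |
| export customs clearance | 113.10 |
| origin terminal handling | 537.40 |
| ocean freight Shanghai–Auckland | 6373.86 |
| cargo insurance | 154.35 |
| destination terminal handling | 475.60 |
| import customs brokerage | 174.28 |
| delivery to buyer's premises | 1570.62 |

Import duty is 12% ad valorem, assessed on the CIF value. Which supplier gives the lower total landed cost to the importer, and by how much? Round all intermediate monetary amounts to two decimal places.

Supplier B is cheaper by CHF 541.54

Supplier A (EXW):
CIF value = EXW price + inland to port + export clearance + origin terminal + freight + insurance = 127243.37 + 512.94 + 113.10 + 537.40 + 6373.86 + 154.35 = 134935.02
Import duty = 134935.02 × 12% = 16192.20
Buyer bears (A): 512.94 + 113.10 + 537.40 + 6373.86 + 154.35 + 475.60 + 174.28 + 1570.62 = 9912.15
Landed cost (A) = invoice 127243.37 + 9912.15 + duty 16192.20 = 153347.72
Supplier B (FCA):
CIF value = FCA price + origin terminal + freight + insurance = 127385.89 + 537.40 + 6373.86 + 154.35 = 134451.50
Import duty = 134451.50 × 12% = 16134.18
Buyer bears (B): 537.40 + 6373.86 + 154.35 + 475.60 + 174.28 + 1570.62 = 9286.11
Landed cost (B) = invoice 127385.89 + 9286.11 + duty 16134.18 = 152806.18
Difference = |153347.72 − 152806.18| = 541.54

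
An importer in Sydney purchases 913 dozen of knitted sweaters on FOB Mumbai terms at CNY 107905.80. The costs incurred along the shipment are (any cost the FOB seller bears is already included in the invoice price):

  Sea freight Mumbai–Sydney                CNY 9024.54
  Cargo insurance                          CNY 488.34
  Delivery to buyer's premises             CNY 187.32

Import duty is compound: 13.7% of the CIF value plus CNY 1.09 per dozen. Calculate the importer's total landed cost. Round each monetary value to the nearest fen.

FOB: the seller bears costs until goods are on board at the origin port; the buyer bears freight, insurance and all costs thereafter.
CIF value = FOB price + freight + insurance = 107905.80 + 9024.54 + 488.34 = 117418.68
Ad valorem component: 117418.68 × 13.7% = 16086.36
Specific component: 913 × 1.09 = 995.17
Import duty = 16086.36 + 995.17 = 17081.53
Buyer bears: freight 9024.54 + insurance 488.34 + delivery 187.32 + duty 17081.53 = 26781.73
Landed cost = invoice 107905.80 + 26781.73 = 134687.53

Total landed cost: CNY 134687.53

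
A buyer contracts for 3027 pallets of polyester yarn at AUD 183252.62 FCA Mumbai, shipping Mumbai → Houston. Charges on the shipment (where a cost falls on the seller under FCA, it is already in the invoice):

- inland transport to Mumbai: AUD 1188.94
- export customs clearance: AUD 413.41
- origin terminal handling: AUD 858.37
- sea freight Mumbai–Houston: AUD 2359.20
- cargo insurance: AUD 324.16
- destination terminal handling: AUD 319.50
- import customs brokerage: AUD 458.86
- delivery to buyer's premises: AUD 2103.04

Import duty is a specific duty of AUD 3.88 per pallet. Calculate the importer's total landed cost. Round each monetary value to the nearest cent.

Total landed cost: AUD 201420.51

FCA: the seller delivers export-cleared goods to the carrier; the buyer bears costs from that point.
Already in the invoice (seller's account under FCA): inland to port, export clearance — exclude.
CIF value = FCA price + origin terminal + freight + insurance = 183252.62 + 858.37 + 2359.20 + 324.16 = 186794.35
Import duty = 3027 × 3.88 = 11744.76
Buyer bears: origin terminal 858.37 + freight 2359.20 + insurance 324.16 + destination terminal 319.50 + brokerage 458.86 + delivery 2103.04 + duty 11744.76 = 18167.89
Landed cost = invoice 183252.62 + 18167.89 = 201420.51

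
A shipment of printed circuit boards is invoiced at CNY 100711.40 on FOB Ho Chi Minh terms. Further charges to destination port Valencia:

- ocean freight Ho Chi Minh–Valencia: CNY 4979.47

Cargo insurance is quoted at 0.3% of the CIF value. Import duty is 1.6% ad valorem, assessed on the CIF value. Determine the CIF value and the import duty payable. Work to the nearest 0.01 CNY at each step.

CIF value: CNY 106008.90; import duty: CNY 1696.14

Let C be the CIF value. C = FOB price + freight + 0.3% × C
C − 0.3% × C = 100711.40 + 4979.47
0.997 × C = 105690.87
C = 105690.87 / 0.997 = 106008.90
Insurance premium = 0.3% × 106008.90 = 318.03
Import duty = 106008.90 × 1.6% = 1696.14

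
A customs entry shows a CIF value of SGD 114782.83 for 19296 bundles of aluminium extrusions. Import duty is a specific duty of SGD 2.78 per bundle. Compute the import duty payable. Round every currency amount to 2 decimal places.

Import duty = 19296 × 2.78 = 53642.88

Import duty: SGD 53642.88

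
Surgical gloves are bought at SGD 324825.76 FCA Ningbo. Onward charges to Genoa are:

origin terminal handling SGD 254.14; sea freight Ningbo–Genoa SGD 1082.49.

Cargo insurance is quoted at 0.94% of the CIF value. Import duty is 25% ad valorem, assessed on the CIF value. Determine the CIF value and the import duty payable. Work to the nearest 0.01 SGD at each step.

CIF value: SGD 329257.41; import duty: SGD 82314.35

Let C be the CIF value. C = FCA price + pre-shipment costs + freight + 0.94% × C
C − 0.94% × C = 324825.76 + 254.14 + 1082.49
0.9906 × C = 326162.39
C = 326162.39 / 0.9906 = 329257.41
Insurance premium = 0.94% × 329257.41 = 3095.02
Import duty = 329257.41 × 25% = 82314.35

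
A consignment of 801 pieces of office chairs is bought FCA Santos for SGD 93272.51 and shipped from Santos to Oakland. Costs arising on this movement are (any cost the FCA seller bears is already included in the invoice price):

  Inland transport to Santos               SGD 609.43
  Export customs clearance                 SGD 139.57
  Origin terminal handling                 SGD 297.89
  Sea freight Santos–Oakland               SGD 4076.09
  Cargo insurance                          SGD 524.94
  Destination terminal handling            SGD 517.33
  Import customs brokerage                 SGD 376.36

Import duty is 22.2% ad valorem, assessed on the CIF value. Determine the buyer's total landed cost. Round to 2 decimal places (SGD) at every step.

FCA: the seller delivers export-cleared goods to the carrier; the buyer bears costs from that point.
Already in the invoice (seller's account under FCA): inland to port, export clearance — exclude.
CIF value = FCA price + origin terminal + freight + insurance = 93272.51 + 297.89 + 4076.09 + 524.94 = 98171.43
Import duty = 98171.43 × 22.2% = 21794.06
Buyer bears: origin terminal 297.89 + freight 4076.09 + insurance 524.94 + destination terminal 517.33 + brokerage 376.36 + duty 21794.06 = 27586.67
Landed cost = invoice 93272.51 + 27586.67 = 120859.18

Total landed cost: SGD 120859.18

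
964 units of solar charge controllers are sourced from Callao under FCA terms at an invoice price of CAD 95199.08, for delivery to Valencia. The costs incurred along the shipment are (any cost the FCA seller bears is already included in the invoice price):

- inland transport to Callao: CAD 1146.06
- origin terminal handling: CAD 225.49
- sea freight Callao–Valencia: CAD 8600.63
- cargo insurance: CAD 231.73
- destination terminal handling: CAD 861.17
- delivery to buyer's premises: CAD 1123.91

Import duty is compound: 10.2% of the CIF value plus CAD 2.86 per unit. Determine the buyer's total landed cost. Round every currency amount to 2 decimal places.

Total landed cost: CAD 119633.26

FCA: the seller delivers export-cleared goods to the carrier; the buyer bears costs from that point.
Already in the invoice (seller's account under FCA): inland to port — exclude.
CIF value = FCA price + origin terminal + freight + insurance = 95199.08 + 225.49 + 8600.63 + 231.73 = 104256.93
Ad valorem component: 104256.93 × 10.2% = 10634.21
Specific component: 964 × 2.86 = 2757.04
Import duty = 10634.21 + 2757.04 = 13391.25
Buyer bears: origin terminal 225.49 + freight 8600.63 + insurance 231.73 + destination terminal 861.17 + delivery 1123.91 + duty 13391.25 = 24434.18
Landed cost = invoice 95199.08 + 24434.18 = 119633.26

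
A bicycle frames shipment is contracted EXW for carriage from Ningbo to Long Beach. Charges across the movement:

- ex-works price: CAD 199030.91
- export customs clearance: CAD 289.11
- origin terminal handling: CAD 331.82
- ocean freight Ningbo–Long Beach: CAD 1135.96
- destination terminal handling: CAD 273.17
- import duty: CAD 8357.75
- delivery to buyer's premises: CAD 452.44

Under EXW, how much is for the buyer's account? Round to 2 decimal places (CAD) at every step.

EXW: the seller makes goods available at their premises; the buyer bears all onward costs.
Seller's account: goods 199030.91 = 199030.91
Buyer's account: export clearance 289.11 + origin terminal 331.82 + freight 1135.96 + destination terminal 273.17 + duty 8357.75 + delivery 452.44 = 10840.25

Buyer's account: CAD 10840.25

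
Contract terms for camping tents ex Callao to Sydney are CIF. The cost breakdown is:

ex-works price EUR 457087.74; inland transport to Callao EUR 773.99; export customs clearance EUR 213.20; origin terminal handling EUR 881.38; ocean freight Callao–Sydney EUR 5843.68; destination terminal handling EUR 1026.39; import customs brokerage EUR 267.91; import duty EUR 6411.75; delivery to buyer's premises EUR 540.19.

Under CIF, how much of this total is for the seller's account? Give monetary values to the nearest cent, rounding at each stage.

Seller's account: EUR 464799.99

CIF: the seller pays costs through ocean freight and marine insurance to the destination port.
Seller's account: goods 457087.74 + inland to port 773.99 + export clearance 213.20 + origin terminal 881.38 + freight 5843.68 = 464799.99
Buyer's account: destination terminal 1026.39 + brokerage 267.91 + duty 6411.75 + delivery 540.19 = 8246.24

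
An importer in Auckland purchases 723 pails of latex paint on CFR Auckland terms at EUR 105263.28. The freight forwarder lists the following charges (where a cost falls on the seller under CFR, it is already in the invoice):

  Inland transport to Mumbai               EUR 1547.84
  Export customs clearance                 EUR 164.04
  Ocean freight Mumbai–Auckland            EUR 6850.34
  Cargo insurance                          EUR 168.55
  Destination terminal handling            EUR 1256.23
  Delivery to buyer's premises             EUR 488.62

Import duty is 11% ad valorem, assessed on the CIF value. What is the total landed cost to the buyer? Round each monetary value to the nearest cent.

Total landed cost: EUR 118774.18

CFR: the seller pays costs through ocean freight to the destination port, but not insurance.
Already in the invoice (seller's account under CFR): inland to port, export clearance, freight — exclude.
CIF value = CFR price + insurance = 105263.28 + 168.55 = 105431.83
Import duty = 105431.83 × 11% = 11597.50
Buyer bears: insurance 168.55 + destination terminal 1256.23 + delivery 488.62 + duty 11597.50 = 13510.90
Landed cost = invoice 105263.28 + 13510.90 = 118774.18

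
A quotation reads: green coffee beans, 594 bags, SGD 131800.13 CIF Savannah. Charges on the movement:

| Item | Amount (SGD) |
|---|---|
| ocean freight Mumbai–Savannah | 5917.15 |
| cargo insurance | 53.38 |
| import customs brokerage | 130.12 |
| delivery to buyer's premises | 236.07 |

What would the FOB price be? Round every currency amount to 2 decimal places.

Not relevant to the conversion: brokerage, delivery — on the buyer under both terms; not part of either seller's price.
From CIF to FOB, the seller no longer bears: freight, insurance.
FOB price = 131800.13 − 5917.15 − 53.38 = 125829.60

FOB price: SGD 125829.60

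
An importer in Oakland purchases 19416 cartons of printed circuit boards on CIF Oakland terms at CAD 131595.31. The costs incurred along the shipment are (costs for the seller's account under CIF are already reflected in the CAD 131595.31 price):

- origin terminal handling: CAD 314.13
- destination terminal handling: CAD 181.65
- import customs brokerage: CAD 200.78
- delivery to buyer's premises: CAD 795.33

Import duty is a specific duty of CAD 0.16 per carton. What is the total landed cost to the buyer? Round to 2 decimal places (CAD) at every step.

CIF: the seller pays costs through ocean freight and marine insurance to the destination port.
Already in the invoice (seller's account under CIF): origin terminal — exclude.
The CIF price already equals the CIF value: 131595.31
Import duty = 19416 × 0.16 = 3106.56
Buyer bears: destination terminal 181.65 + brokerage 200.78 + delivery 795.33 + duty 3106.56 = 4284.32
Landed cost = invoice 131595.31 + 4284.32 = 135879.63

Total landed cost: CAD 135879.63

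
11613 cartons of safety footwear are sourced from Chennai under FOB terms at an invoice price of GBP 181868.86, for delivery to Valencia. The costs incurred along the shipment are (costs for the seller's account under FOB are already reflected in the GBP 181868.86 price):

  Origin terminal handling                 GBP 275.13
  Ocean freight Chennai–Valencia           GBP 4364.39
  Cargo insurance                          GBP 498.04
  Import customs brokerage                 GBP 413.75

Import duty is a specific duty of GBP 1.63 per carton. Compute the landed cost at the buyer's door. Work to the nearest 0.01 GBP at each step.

FOB: the seller bears costs until goods are on board at the origin port; the buyer bears freight, insurance and all costs thereafter.
Already in the invoice (seller's account under FOB): origin terminal — exclude.
CIF value = FOB price + freight + insurance = 181868.86 + 4364.39 + 498.04 = 186731.29
Import duty = 11613 × 1.63 = 18929.19
Buyer bears: freight 4364.39 + insurance 498.04 + brokerage 413.75 + duty 18929.19 = 24205.37
Landed cost = invoice 181868.86 + 24205.37 = 206074.23

Total landed cost: GBP 206074.23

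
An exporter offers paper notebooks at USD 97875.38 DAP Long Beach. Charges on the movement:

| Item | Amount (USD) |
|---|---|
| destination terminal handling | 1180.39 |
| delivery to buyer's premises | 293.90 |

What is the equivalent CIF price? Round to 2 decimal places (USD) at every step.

From DAP to CIF, the seller no longer bears: destination terminal, delivery.
CIF price = 97875.38 − 1180.39 − 293.90 = 96401.09

CIF price: USD 96401.09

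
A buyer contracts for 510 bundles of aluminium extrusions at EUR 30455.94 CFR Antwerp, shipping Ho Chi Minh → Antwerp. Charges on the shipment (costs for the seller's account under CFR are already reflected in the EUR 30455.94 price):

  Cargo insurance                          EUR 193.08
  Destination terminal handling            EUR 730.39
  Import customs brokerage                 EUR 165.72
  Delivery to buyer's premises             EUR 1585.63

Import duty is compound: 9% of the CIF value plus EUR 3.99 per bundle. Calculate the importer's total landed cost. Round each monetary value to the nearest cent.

Total landed cost: EUR 37924.07

CFR: the seller pays costs through ocean freight to the destination port, but not insurance.
CIF value = CFR price + insurance = 30455.94 + 193.08 = 30649.02
Ad valorem component: 30649.02 × 9% = 2758.41
Specific component: 510 × 3.99 = 2034.90
Import duty = 2758.41 + 2034.90 = 4793.31
Buyer bears: insurance 193.08 + destination terminal 730.39 + brokerage 165.72 + delivery 1585.63 + duty 4793.31 = 7468.13
Landed cost = invoice 30455.94 + 7468.13 = 37924.07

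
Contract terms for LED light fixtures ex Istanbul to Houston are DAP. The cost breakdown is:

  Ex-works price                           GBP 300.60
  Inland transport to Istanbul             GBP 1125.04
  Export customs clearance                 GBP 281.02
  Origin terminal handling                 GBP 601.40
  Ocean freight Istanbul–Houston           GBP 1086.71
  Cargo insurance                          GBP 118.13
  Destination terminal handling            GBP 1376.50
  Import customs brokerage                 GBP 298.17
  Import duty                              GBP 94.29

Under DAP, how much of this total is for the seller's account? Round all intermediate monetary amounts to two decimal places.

DAP: the seller bears all costs to the named destination except import duty and clearance.
Seller's account: goods 300.60 + inland to port 1125.04 + export clearance 281.02 + origin terminal 601.40 + freight 1086.71 + insurance 118.13 + destination terminal 1376.50 = 4889.40
Buyer's account: brokerage 298.17 + duty 94.29 = 392.46

Seller's account: GBP 4889.40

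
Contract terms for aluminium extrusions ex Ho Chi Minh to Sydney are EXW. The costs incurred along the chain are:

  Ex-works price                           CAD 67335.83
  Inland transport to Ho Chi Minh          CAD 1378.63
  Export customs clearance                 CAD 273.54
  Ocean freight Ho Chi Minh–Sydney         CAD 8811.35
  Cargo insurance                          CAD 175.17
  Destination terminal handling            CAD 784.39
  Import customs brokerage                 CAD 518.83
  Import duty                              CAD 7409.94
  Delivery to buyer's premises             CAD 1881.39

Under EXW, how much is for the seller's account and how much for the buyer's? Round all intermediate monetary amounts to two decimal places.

Seller: CAD 67335.83; buyer: CAD 21233.24

EXW: the seller makes goods available at their premises; the buyer bears all onward costs.
Seller's account: goods 67335.83 = 67335.83
Buyer's account: inland to port 1378.63 + export clearance 273.54 + freight 8811.35 + insurance 175.17 + destination terminal 784.39 + brokerage 518.83 + duty 7409.94 + delivery 1881.39 = 21233.24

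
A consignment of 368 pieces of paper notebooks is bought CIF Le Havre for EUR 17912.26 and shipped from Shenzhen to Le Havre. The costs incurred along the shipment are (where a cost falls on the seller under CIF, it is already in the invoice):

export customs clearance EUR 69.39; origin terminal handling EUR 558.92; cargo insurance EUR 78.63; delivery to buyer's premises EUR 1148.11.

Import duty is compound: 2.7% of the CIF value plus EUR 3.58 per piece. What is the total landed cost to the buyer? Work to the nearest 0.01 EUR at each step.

Total landed cost: EUR 20861.44

CIF: the seller pays costs through ocean freight and marine insurance to the destination port.
Already in the invoice (seller's account under CIF): export clearance, origin terminal, insurance — exclude.
The CIF price already equals the CIF value: 17912.26
Ad valorem component: 17912.26 × 2.7% = 483.63
Specific component: 368 × 3.58 = 1317.44
Import duty = 483.63 + 1317.44 = 1801.07
Buyer bears: delivery 1148.11 + duty 1801.07 = 2949.18
Landed cost = invoice 17912.26 + 2949.18 = 20861.44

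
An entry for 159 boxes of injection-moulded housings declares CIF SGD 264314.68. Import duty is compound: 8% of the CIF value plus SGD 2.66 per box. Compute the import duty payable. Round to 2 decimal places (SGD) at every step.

Ad valorem component: 264314.68 × 8% = 21145.17
Specific component: 159 × 2.66 = 422.94
Import duty = 21145.17 + 422.94 = 21568.11

Import duty: SGD 21568.11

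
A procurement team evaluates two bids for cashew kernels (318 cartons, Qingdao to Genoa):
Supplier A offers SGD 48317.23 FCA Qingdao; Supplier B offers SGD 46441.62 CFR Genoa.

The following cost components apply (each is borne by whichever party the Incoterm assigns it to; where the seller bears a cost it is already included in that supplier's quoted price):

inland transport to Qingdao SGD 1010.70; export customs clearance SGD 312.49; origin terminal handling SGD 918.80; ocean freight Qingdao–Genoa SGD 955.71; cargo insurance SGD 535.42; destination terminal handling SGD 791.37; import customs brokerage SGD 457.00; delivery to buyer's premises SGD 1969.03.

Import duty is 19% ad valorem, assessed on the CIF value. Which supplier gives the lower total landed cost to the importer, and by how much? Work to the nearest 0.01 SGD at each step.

Supplier A (FCA):
CIF value = FCA price + origin terminal + freight + insurance = 48317.23 + 918.80 + 955.71 + 535.42 = 50727.16
Import duty = 50727.16 × 19% = 9638.16
Buyer bears (A): 918.80 + 955.71 + 535.42 + 791.37 + 457.00 + 1969.03 = 5627.33
Landed cost (A) = invoice 48317.23 + 5627.33 + duty 9638.16 = 63582.72
Supplier B (CFR):
CIF value = CFR price + insurance = 46441.62 + 535.42 = 46977.04
Import duty = 46977.04 × 19% = 8925.64
Buyer bears (B): 535.42 + 791.37 + 457.00 + 1969.03 = 3752.82
Landed cost (B) = invoice 46441.62 + 3752.82 + duty 8925.64 = 59120.08
Difference = |63582.72 − 59120.08| = 4462.64

Supplier B is cheaper by SGD 4462.64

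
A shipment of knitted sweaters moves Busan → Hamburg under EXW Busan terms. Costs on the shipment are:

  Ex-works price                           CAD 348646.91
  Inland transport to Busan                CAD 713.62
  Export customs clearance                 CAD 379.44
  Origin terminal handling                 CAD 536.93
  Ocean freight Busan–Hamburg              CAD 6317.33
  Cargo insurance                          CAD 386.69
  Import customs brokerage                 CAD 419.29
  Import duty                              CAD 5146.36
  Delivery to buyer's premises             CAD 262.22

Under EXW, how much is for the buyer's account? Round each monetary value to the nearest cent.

EXW: the seller makes goods available at their premises; the buyer bears all onward costs.
Seller's account: goods 348646.91 = 348646.91
Buyer's account: inland to port 713.62 + export clearance 379.44 + origin terminal 536.93 + freight 6317.33 + insurance 386.69 + brokerage 419.29 + duty 5146.36 + delivery 262.22 = 14161.88

Buyer's account: CAD 14161.88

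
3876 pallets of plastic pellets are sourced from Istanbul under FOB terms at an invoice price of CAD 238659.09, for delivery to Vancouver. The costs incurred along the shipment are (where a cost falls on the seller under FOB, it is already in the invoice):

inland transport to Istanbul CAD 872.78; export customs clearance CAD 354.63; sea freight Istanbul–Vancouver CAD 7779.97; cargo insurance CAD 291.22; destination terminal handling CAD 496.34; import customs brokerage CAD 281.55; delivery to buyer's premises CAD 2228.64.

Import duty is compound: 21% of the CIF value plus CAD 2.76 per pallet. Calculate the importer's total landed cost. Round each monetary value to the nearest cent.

FOB: the seller bears costs until goods are on board at the origin port; the buyer bears freight, insurance and all costs thereafter.
Already in the invoice (seller's account under FOB): inland to port, export clearance — exclude.
CIF value = FOB price + freight + insurance = 238659.09 + 7779.97 + 291.22 = 246730.28
Ad valorem component: 246730.28 × 21% = 51813.36
Specific component: 3876 × 2.76 = 10697.76
Import duty = 51813.36 + 10697.76 = 62511.12
Buyer bears: freight 7779.97 + insurance 291.22 + destination terminal 496.34 + brokerage 281.55 + delivery 2228.64 + duty 62511.12 = 73588.84
Landed cost = invoice 238659.09 + 73588.84 = 312247.93

Total landed cost: CAD 312247.93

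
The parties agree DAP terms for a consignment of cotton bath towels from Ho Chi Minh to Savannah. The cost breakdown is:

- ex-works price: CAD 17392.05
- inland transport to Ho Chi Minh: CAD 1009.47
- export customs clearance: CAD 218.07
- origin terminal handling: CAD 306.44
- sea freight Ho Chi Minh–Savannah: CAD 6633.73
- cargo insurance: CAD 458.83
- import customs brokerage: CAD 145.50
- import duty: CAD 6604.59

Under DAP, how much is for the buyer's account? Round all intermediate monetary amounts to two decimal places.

Buyer's account: CAD 6750.09

DAP: the seller bears all costs to the named destination except import duty and clearance.
Seller's account: goods 17392.05 + inland to port 1009.47 + export clearance 218.07 + origin terminal 306.44 + freight 6633.73 + insurance 458.83 = 26018.59
Buyer's account: brokerage 145.50 + duty 6604.59 = 6750.09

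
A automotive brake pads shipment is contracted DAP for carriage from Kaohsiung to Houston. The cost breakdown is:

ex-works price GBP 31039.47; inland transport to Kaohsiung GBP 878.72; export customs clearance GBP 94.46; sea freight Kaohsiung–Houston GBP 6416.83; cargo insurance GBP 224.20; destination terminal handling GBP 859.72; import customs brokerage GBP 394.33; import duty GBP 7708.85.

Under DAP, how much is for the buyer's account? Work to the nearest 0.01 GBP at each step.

DAP: the seller bears all costs to the named destination except import duty and clearance.
Seller's account: goods 31039.47 + inland to port 878.72 + export clearance 94.46 + freight 6416.83 + insurance 224.20 + destination terminal 859.72 = 39513.40
Buyer's account: brokerage 394.33 + duty 7708.85 = 8103.18

Buyer's account: GBP 8103.18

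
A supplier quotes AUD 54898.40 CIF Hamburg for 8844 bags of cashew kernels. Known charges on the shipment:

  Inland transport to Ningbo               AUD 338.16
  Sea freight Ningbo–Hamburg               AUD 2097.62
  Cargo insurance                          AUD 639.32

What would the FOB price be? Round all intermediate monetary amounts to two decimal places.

Not relevant to the conversion: inland to port — on the seller under both CIF and FOB; already in the CIF price and stays in the FOB price.
From CIF to FOB, the seller no longer bears: freight, insurance.
FOB price = 54898.40 − 2097.62 − 639.32 = 52161.46

FOB price: AUD 52161.46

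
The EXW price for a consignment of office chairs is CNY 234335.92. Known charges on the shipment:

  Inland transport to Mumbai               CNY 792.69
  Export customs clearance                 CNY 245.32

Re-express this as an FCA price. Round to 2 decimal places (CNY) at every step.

From EXW to FCA, the seller additionally bears: inland to port, export clearance.
FCA price = 234335.92 + 792.69 + 245.32 = 235373.93

FCA price: CNY 235373.93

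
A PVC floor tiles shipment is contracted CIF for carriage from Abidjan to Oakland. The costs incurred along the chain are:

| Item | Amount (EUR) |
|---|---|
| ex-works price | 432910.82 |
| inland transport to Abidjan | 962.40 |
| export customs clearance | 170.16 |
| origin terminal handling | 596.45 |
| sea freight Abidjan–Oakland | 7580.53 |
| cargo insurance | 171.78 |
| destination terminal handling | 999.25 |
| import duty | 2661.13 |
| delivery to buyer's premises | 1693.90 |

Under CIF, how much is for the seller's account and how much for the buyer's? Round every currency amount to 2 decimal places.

CIF: the seller pays costs through ocean freight and marine insurance to the destination port.
Seller's account: goods 432910.82 + inland to port 962.40 + export clearance 170.16 + origin terminal 596.45 + freight 7580.53 + insurance 171.78 = 442392.14
Buyer's account: destination terminal 999.25 + duty 2661.13 + delivery 1693.90 = 5354.28

Seller: EUR 442392.14; buyer: EUR 5354.28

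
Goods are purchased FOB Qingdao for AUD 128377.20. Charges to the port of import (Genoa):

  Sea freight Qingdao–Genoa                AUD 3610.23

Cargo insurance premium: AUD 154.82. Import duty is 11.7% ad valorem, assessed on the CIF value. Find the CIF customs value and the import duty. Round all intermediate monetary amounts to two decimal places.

CIF value: AUD 132142.25; import duty: AUD 15460.64

CIF = FOB price + freight + insurance
CIF = 128377.20 + 3610.23 + 154.82 = 132142.25
Import duty = 132142.25 × 11.7% = 15460.64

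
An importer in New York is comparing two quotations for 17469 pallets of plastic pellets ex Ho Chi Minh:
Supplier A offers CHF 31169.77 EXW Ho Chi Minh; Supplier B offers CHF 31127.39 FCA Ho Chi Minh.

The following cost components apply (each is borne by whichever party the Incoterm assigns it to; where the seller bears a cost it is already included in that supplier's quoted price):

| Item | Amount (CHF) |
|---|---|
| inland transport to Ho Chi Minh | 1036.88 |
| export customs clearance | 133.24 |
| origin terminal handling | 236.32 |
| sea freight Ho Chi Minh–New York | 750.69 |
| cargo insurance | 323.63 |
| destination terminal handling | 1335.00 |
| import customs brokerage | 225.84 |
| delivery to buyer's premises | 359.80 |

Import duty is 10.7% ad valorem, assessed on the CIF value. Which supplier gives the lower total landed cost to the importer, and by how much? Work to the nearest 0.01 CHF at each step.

Supplier B is cheaper by CHF 1342.24

Supplier A (EXW):
CIF value = EXW price + inland to port + export clearance + origin terminal + freight + insurance = 31169.77 + 1036.88 + 133.24 + 236.32 + 750.69 + 323.63 = 33650.53
Import duty = 33650.53 × 10.7% = 3600.61
Buyer bears (A): 1036.88 + 133.24 + 236.32 + 750.69 + 323.63 + 1335.00 + 225.84 + 359.80 = 4401.40
Landed cost (A) = invoice 31169.77 + 4401.40 + duty 3600.61 = 39171.78
Supplier B (FCA):
CIF value = FCA price + origin terminal + freight + insurance = 31127.39 + 236.32 + 750.69 + 323.63 = 32438.03
Import duty = 32438.03 × 10.7% = 3470.87
Buyer bears (B): 236.32 + 750.69 + 323.63 + 1335.00 + 225.84 + 359.80 = 3231.28
Landed cost (B) = invoice 31127.39 + 3231.28 + duty 3470.87 = 37829.54
Difference = |39171.78 − 37829.54| = 1342.24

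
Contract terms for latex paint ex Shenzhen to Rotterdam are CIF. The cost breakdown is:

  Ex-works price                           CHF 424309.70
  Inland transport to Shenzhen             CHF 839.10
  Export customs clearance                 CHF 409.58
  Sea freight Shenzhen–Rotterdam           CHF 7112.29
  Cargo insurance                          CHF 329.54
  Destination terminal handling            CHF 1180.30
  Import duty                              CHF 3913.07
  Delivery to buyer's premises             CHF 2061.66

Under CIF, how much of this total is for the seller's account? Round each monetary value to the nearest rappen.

CIF: the seller pays costs through ocean freight and marine insurance to the destination port.
Seller's account: goods 424309.70 + inland to port 839.10 + export clearance 409.58 + freight 7112.29 + insurance 329.54 = 433000.21
Buyer's account: destination terminal 1180.30 + duty 3913.07 + delivery 2061.66 = 7155.03

Seller's account: CHF 433000.21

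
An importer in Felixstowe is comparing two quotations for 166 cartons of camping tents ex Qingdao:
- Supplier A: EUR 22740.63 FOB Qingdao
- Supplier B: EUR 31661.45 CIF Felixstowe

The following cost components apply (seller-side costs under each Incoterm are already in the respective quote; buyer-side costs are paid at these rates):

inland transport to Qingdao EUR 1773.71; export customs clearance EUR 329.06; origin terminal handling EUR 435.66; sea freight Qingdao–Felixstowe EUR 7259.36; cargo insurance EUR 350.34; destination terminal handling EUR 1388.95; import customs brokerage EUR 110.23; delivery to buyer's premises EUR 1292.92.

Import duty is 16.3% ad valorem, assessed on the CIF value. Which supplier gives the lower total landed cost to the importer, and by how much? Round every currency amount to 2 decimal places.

Supplier A is cheaper by EUR 1524.84

Supplier A (FOB):
CIF value = FOB price + freight + insurance = 22740.63 + 7259.36 + 350.34 = 30350.33
Import duty = 30350.33 × 16.3% = 4947.10
Buyer bears (A): 7259.36 + 350.34 + 1388.95 + 110.23 + 1292.92 = 10401.80
Landed cost (A) = invoice 22740.63 + 10401.80 + duty 4947.10 = 38089.53
Supplier B (CIF):
The CIF price already equals the CIF value: 31661.45
Import duty = 31661.45 × 16.3% = 5160.82
Buyer bears (B): 1388.95 + 110.23 + 1292.92 = 2792.10
Landed cost (B) = invoice 31661.45 + 2792.10 + duty 5160.82 = 39614.37
Difference = |38089.53 − 39614.37| = 1524.84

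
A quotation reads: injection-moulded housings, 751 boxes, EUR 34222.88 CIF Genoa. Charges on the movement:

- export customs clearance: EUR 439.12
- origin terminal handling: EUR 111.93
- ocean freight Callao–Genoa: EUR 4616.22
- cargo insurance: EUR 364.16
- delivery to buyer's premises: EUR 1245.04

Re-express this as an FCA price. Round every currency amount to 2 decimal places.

FCA price: EUR 29130.57

Not relevant to the conversion: export clearance — on the seller under both CIF and FCA; already in the CIF price and stays in the FCA price. delivery — on the buyer under both terms; not part of either seller's price.
From CIF to FCA, the seller no longer bears: origin terminal, freight, insurance.
FCA price = 34222.88 − 111.93 − 4616.22 − 364.16 = 29130.57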